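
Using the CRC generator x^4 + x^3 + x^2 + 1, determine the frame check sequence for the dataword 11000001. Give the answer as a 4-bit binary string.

Append 4 zeros: 110000010000. Divide by 11101 (XOR where the leading bit is 1):
  pos 0: 11000 XOR 11101 = 00101
  pos 2: 10100 XOR 11101 = 01001
  pos 3: 10011 XOR 11101 = 01110
  pos 4: 11100 XOR 11101 = 00001
Remainder (last 4 bits) = 1000. This is the CRC / FCS.

1000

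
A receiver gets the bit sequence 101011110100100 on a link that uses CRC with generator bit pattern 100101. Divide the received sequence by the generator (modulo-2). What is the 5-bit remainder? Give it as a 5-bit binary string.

Modulo-2 division of 101011110100100 by 100101:
  pos 0: 101011 XOR 100101 = 001110
  pos 2: 111011 XOR 100101 = 011110
  pos 3: 111100 XOR 100101 = 011001
  pos 4: 110011 XOR 100101 = 010110
  pos 5: 101100 XOR 100101 = 001001
  pos 7: 100101 XOR 100101 = 000000
Remainder = 00000 (zero — the frame passes the CRC check).

00000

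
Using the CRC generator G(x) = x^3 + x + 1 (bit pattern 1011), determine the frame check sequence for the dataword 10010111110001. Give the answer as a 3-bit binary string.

000

Append 3 zeros: 10010111110001000. Divide by 1011 (XOR where the leading bit is 1):
  pos 0: 1001 XOR 1011 = 0010
  pos 2: 1001 XOR 1011 = 0010
  pos 4: 1011 XOR 1011 = 0000
  pos 8: 1100 XOR 1011 = 0111
  pos 9: 1110 XOR 1011 = 0101
  pos 10: 1011 XOR 1011 = 0000
Remainder (last 3 bits) = 000. This is the CRC / FCS.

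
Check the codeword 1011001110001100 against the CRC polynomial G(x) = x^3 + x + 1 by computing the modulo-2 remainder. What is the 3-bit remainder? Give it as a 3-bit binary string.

000

Modulo-2 division of 1011001110001100 by 1011:
  pos 0: 1011 XOR 1011 = 0000
  pos 6: 1110 XOR 1011 = 0101
  pos 7: 1010 XOR 1011 = 0001
  pos 10: 1011 XOR 1011 = 0000
Remainder = 000 (zero — the frame passes the CRC check).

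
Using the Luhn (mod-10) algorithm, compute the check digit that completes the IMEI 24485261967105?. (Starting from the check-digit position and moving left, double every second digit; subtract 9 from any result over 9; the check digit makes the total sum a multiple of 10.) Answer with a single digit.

Partial digits right→left: 5 0 1 7 6 9 1 6 2 5 8 4 4 2
Double every second digit counting from the check-digit position (so the 1st, 3rd, 5th, ... of the partial from the right).
  doubled (with −9 where >9): 1 2 3 2 4 7 8 → sum 27
  kept as-is: 0 7 9 6 5 4 2 → sum 33
Total = 27 + 33 = 60.
Check digit = (10 − (60 mod 10)) mod 10 = 0.

0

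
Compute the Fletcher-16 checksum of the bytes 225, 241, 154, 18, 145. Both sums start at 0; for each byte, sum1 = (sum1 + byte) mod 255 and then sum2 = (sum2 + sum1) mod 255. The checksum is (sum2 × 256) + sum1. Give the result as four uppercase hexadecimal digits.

Running sums (mod 255):
  after byte 0 (225): sum1=225, sum2=225
  after byte 1 (241): sum1=211, sum2=181
  after byte 2 (154): sum1=110, sum2=36
  after byte 3 (18): sum1=128, sum2=164
  after byte 4 (145): sum1=18, sum2=182
Checksum = sum2·256 + sum1 = 182·256 + 18 = 46610 = 0xB612.

B612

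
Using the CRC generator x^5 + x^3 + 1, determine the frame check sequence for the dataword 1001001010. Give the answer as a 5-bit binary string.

00100

Append 5 zeros: 100100101000000. Divide by 101001 (XOR where the leading bit is 1):
  pos 0: 100100 XOR 101001 = 001101
  pos 2: 110110 XOR 101001 = 011111
  pos 3: 111111 XOR 101001 = 010110
  pos 4: 101100 XOR 101001 = 000101
  pos 7: 101000 XOR 101001 = 000001
Remainder (last 5 bits) = 00100. This is the CRC / FCS.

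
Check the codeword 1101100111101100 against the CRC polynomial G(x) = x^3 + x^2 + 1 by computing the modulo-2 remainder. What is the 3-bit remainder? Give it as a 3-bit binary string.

000

Modulo-2 division of 1101100111101100 by 1101:
  pos 0: 1101 XOR 1101 = 0000
  pos 4: 1001 XOR 1101 = 0100
  pos 5: 1001 XOR 1101 = 0100
  pos 6: 1001 XOR 1101 = 0100
  pos 7: 1001 XOR 1101 = 0100
  pos 8: 1000 XOR 1101 = 0101
  pos 9: 1011 XOR 1101 = 0110
  pos 10: 1101 XOR 1101 = 0000
Remainder = 000 (zero — the frame passes the CRC check).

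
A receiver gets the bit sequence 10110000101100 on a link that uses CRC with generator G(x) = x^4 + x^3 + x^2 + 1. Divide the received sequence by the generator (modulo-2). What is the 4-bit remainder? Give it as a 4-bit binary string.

0000

Modulo-2 division of 10110000101100 by 11101:
  pos 0: 10110 XOR 11101 = 01011
  pos 1: 10110 XOR 11101 = 01011
  pos 2: 10110 XOR 11101 = 01011
  pos 3: 10110 XOR 11101 = 01011
  pos 4: 10111 XOR 11101 = 01010
  pos 5: 10100 XOR 11101 = 01001
  pos 6: 10011 XOR 11101 = 01110
  pos 7: 11101 XOR 11101 = 00000
Remainder = 0000 (zero — the frame passes the CRC check).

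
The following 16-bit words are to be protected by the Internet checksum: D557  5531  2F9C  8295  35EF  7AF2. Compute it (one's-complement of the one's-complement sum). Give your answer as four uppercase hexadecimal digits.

7263

One's-complement addition (fold any carry out of bit 15 back into bit 0):
  0xD557 + 0x5531 = 0x12A88 → wrap carry → 0x2A89
  0x2A89 + 0x2F9C = 0x05A25
  0x5A25 + 0x8295 = 0x0DCBA
  0xDCBA + 0x35EF = 0x112A9 → wrap carry → 0x12AA
  0x12AA + 0x7AF2 = 0x08D9C
One's-complement sum = 0x8D9C.
Checksum = ~0x8D9C & 0xFFFF = 0x7263.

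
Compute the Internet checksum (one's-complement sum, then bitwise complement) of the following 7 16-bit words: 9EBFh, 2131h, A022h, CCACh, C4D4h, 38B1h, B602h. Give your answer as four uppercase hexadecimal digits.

1FB7

One's-complement addition (fold any carry out of bit 15 back into bit 0):
  0x9EBF + 0x2131 = 0x0BFF0
  0xBFF0 + 0xA022 = 0x16012 → wrap carry → 0x6013
  0x6013 + 0xCCAC = 0x12CBF → wrap carry → 0x2CC0
  0x2CC0 + 0xC4D4 = 0x0F194
  0xF194 + 0x38B1 = 0x12A45 → wrap carry → 0x2A46
  0x2A46 + 0xB602 = 0x0E048
One's-complement sum = 0xE048.
Checksum = ~0xE048 & 0xFFFF = 0x1FB7.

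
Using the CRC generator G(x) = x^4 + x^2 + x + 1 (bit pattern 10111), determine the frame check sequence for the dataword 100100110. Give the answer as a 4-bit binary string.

Append 4 zeros: 1001001100000. Divide by 10111 (XOR where the leading bit is 1):
  pos 0: 10010 XOR 10111 = 00101
  pos 2: 10101 XOR 10111 = 00010
  pos 5: 10100 XOR 10111 = 00011
  pos 8: 11000 XOR 10111 = 01111
Remainder (last 4 bits) = 1111. This is the CRC / FCS.

1111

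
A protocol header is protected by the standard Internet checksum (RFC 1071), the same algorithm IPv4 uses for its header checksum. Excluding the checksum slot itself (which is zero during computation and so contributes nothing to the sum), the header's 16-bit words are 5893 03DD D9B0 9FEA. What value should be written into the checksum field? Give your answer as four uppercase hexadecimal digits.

One's-complement addition (fold any carry out of bit 15 back into bit 0):
  0x5893 + 0x03DD = 0x05C70
  0x5C70 + 0xD9B0 = 0x13620 → wrap carry → 0x3621
  0x3621 + 0x9FEA = 0x0D60B
One's-complement sum = 0xD60B.
Checksum = ~0xD60B & 0xFFFF = 0x29F4.

29F4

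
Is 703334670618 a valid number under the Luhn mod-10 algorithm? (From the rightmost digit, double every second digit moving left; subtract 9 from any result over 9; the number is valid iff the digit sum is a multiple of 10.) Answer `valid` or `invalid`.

valid

From the right, keep odd positions and double even positions (subtract 9 from any doubled value over 9):
  doubled (positions 2,4,...): 2 0 3 6 6 5 → sum 22
  kept (positions 1,3,...): 8 6 7 4 3 0 → sum 28
Total = 50.
50 mod 10 = 0, so the number is valid.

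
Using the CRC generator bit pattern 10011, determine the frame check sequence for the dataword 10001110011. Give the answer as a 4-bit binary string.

Append 4 zeros: 100011100110000. Divide by 10011 (XOR where the leading bit is 1):
  pos 0: 10001 XOR 10011 = 00010
  pos 3: 10110 XOR 10011 = 00101
  pos 5: 10101 XOR 10011 = 00110
  pos 7: 11010 XOR 10011 = 01001
  pos 8: 10010 XOR 10011 = 00001
Remainder (last 4 bits) = 0100. This is the CRC / FCS.

0100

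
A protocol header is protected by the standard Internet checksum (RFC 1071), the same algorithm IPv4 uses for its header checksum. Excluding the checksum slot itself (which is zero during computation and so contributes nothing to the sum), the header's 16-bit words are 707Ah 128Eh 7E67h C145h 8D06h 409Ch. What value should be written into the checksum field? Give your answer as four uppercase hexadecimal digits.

6FA7

One's-complement addition (fold any carry out of bit 15 back into bit 0):
  0x707A + 0x128E = 0x08308
  0x8308 + 0x7E67 = 0x1016F → wrap carry → 0x0170
  0x0170 + 0xC145 = 0x0C2B5
  0xC2B5 + 0x8D06 = 0x14FBB → wrap carry → 0x4FBC
  0x4FBC + 0x409C = 0x09058
One's-complement sum = 0x9058.
Checksum = ~0x9058 & 0xFFFF = 0x6FA7.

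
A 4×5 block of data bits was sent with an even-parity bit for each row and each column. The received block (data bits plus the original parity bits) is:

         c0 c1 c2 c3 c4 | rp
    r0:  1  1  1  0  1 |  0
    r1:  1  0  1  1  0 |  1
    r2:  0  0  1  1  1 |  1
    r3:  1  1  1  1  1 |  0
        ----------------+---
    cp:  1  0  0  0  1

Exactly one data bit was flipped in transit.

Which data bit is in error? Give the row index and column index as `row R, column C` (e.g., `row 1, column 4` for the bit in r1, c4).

row 3, column 3

Recompute each row's even parity and compare to rp:
  r0: data parity 0, sent rp 0 → ok
  r1: data parity 1, sent rp 1 → ok
  r2: data parity 1, sent rp 1 → ok
  r3: data parity 1, sent rp 0 → mismatch
Recompute each column's even parity and compare to cp:
  c0: data parity 1, sent cp 1 → ok
  c1: data parity 0, sent cp 0 → ok
  c2: data parity 0, sent cp 0 → ok
  c3: data parity 1, sent cp 0 → mismatch
  c4: data parity 1, sent cp 1 → ok
Exactly one row (r3) and one column (c3) fail → the flipped bit is at their intersection.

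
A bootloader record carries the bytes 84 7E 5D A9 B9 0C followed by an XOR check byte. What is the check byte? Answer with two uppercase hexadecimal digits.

BB

XOR the bytes together:
  start with 0x84
  0x84 ⊕ 0x7E = 0xFA
  0xFA ⊕ 0x5D = 0xA7
  0xA7 ⊕ 0xA9 = 0x0E
  0x0E ⊕ 0xB9 = 0xB7
  0xB7 ⊕ 0x0C = 0xBB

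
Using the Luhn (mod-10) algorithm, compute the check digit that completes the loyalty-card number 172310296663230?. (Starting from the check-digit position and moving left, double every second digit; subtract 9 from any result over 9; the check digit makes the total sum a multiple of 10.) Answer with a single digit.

7

Partial digits right→left: 0 3 2 3 6 6 6 9 2 0 1 3 2 7 1
Double every second digit counting from the check-digit position (so the 1st, 3rd, 5th, ... of the partial from the right).
  doubled (with −9 where >9): 0 4 3 3 4 2 4 2 → sum 22
  kept as-is: 3 3 6 9 0 3 7 → sum 31
Total = 22 + 31 = 53.
Check digit = (10 − (53 mod 10)) mod 10 = 7.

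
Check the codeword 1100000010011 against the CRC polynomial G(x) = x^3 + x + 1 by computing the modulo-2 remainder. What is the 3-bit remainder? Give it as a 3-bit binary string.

100

Modulo-2 division of 1100000010011 by 1011:
  pos 0: 1100 XOR 1011 = 0111
  pos 1: 1110 XOR 1011 = 0101
  pos 2: 1010 XOR 1011 = 0001
  pos 5: 1001 XOR 1011 = 0010
  pos 7: 1000 XOR 1011 = 0011
  pos 9: 1111 XOR 1011 = 0100
Remainder = 100 (nonzero — an error is detected).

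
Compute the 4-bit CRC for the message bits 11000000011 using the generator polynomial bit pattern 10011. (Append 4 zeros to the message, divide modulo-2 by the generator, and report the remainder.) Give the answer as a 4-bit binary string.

Append 4 zeros: 110000000110000. Divide by 10011 (XOR where the leading bit is 1):
  pos 0: 11000 XOR 10011 = 01011
  pos 1: 10110 XOR 10011 = 00101
  pos 3: 10100 XOR 10011 = 00111
  pos 5: 11101 XOR 10011 = 01110
  pos 6: 11101 XOR 10011 = 01110
  pos 7: 11100 XOR 10011 = 01111
  pos 8: 11110 XOR 10011 = 01101
  pos 9: 11010 XOR 10011 = 01001
  pos 10: 10010 XOR 10011 = 00001
Remainder (last 4 bits) = 0001. This is the CRC / FCS.

0001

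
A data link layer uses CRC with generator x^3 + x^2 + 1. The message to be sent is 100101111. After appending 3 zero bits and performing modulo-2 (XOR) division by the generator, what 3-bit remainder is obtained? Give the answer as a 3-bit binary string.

Append 3 zeros: 100101111000. Divide by 1101 (XOR where the leading bit is 1):
  pos 0: 1001 XOR 1101 = 0100
  pos 1: 1000 XOR 1101 = 0101
  pos 2: 1011 XOR 1101 = 0110
  pos 3: 1101 XOR 1101 = 0000
  pos 7: 1100 XOR 1101 = 0001
Remainder (last 3 bits) = 010. This is the CRC / FCS.

010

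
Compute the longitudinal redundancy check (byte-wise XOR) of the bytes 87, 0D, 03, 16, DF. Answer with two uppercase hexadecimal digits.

40

XOR the bytes together:
  start with 0x87
  0x87 ⊕ 0x0D = 0x8A
  0x8A ⊕ 0x03 = 0x89
  0x89 ⊕ 0x16 = 0x9F
  0x9F ⊕ 0xDF = 0x40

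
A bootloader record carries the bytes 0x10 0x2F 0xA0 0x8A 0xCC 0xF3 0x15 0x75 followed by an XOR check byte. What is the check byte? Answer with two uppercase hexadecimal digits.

4A

XOR the bytes together:
  start with 0x10
  0x10 ⊕ 0x2F = 0x3F
  0x3F ⊕ 0xA0 = 0x9F
  0x9F ⊕ 0x8A = 0x15
  0x15 ⊕ 0xCC = 0xD9
  0xD9 ⊕ 0xF3 = 0x2A
  0x2A ⊕ 0x15 = 0x3F
  0x3F ⊕ 0x75 = 0x4A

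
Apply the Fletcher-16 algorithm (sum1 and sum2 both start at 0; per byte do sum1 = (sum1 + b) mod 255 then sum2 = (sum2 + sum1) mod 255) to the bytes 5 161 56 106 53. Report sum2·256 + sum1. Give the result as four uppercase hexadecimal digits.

Running sums (mod 255):
  after byte 0 (5): sum1=5, sum2=5
  after byte 1 (161): sum1=166, sum2=171
  after byte 2 (56): sum1=222, sum2=138
  after byte 3 (106): sum1=73, sum2=211
  after byte 4 (53): sum1=126, sum2=82
Checksum = sum2·256 + sum1 = 82·256 + 126 = 21118 = 0x527E.

527E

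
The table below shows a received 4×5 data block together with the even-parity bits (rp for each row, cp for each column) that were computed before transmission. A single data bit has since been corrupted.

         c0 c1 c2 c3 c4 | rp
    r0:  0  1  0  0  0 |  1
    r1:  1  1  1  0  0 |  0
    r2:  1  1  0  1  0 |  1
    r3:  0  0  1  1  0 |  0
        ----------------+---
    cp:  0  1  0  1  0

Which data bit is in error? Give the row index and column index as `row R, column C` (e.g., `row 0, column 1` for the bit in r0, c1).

Recompute each row's even parity and compare to rp:
  r0: data parity 1, sent rp 1 → ok
  r1: data parity 1, sent rp 0 → mismatch
  r2: data parity 1, sent rp 1 → ok
  r3: data parity 0, sent rp 0 → ok
Recompute each column's even parity and compare to cp:
  c0: data parity 0, sent cp 0 → ok
  c1: data parity 1, sent cp 1 → ok
  c2: data parity 0, sent cp 0 → ok
  c3: data parity 0, sent cp 1 → mismatch
  c4: data parity 0, sent cp 0 → ok
Exactly one row (r1) and one column (c3) fail → the flipped bit is at their intersection.

row 1, column 3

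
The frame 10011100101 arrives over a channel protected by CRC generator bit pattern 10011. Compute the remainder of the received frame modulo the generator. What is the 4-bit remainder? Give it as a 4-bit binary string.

0011

Modulo-2 division of 10011100101 by 10011:
  pos 0: 10011 XOR 10011 = 00000
  pos 5: 10010 XOR 10011 = 00001
Remainder = 0011 (nonzero — an error is detected).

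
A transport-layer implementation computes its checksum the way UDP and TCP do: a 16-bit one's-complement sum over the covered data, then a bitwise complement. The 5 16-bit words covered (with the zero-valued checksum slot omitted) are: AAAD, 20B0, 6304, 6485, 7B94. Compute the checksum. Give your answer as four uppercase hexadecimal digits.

F183

One's-complement addition (fold any carry out of bit 15 back into bit 0):
  0xAAAD + 0x20B0 = 0x0CB5D
  0xCB5D + 0x6304 = 0x12E61 → wrap carry → 0x2E62
  0x2E62 + 0x6485 = 0x092E7
  0x92E7 + 0x7B94 = 0x10E7B → wrap carry → 0x0E7C
One's-complement sum = 0x0E7C.
Checksum = ~0x0E7C & 0xFFFF = 0xF183.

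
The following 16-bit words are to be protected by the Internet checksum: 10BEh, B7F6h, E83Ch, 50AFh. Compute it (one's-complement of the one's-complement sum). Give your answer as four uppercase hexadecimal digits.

One's-complement addition (fold any carry out of bit 15 back into bit 0):
  0x10BE + 0xB7F6 = 0x0C8B4
  0xC8B4 + 0xE83C = 0x1B0F0 → wrap carry → 0xB0F1
  0xB0F1 + 0x50AF = 0x101A0 → wrap carry → 0x01A1
One's-complement sum = 0x01A1.
Checksum = ~0x01A1 & 0xFFFF = 0xFE5E.

FE5E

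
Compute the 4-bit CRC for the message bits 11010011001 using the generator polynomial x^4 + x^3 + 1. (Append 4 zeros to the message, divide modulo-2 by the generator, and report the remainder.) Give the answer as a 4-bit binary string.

0111

Append 4 zeros: 110100110010000. Divide by 11001 (XOR where the leading bit is 1):
  pos 0: 11010 XOR 11001 = 00011
  pos 3: 11011 XOR 11001 = 00010
  pos 6: 10001 XOR 11001 = 01000
  pos 7: 10000 XOR 11001 = 01001
  pos 8: 10010 XOR 11001 = 01011
  pos 9: 10110 XOR 11001 = 01111
  pos 10: 11110 XOR 11001 = 00111
Remainder (last 4 bits) = 0111. This is the CRC / FCS.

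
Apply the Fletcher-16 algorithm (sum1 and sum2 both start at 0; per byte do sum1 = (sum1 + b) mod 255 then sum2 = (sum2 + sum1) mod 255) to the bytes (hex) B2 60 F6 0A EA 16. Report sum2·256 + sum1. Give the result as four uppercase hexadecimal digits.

F715

Running sums (mod 255):
  after byte 0 (B2): sum1=178, sum2=178
  after byte 1 (60): sum1=19, sum2=197
  after byte 2 (F6): sum1=10, sum2=207
  after byte 3 (0A): sum1=20, sum2=227
  after byte 4 (EA): sum1=254, sum2=226
  after byte 5 (16): sum1=21, sum2=247
Checksum = sum2·256 + sum1 = 247·256 + 21 = 63253 = 0xF715.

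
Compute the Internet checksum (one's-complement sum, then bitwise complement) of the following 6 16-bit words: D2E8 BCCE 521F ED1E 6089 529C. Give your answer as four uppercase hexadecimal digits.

7DE4

One's-complement addition (fold any carry out of bit 15 back into bit 0):
  0xD2E8 + 0xBCCE = 0x18FB6 → wrap carry → 0x8FB7
  0x8FB7 + 0x521F = 0x0E1D6
  0xE1D6 + 0xED1E = 0x1CEF4 → wrap carry → 0xCEF5
  0xCEF5 + 0x6089 = 0x12F7E → wrap carry → 0x2F7F
  0x2F7F + 0x529C = 0x0821B
One's-complement sum = 0x821B.
Checksum = ~0x821B & 0xFFFF = 0x7DE4.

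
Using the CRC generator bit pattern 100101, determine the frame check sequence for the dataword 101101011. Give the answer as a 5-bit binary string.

Append 5 zeros: 10110101100000. Divide by 100101 (XOR where the leading bit is 1):
  pos 0: 101101 XOR 100101 = 001000
  pos 2: 100001 XOR 100101 = 000100
  pos 5: 100100 XOR 100101 = 000001
Remainder (last 5 bits) = 01000. This is the CRC / FCS.

01000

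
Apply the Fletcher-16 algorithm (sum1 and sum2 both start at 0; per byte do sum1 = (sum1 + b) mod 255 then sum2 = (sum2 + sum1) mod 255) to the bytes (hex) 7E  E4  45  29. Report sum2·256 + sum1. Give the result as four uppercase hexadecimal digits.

Running sums (mod 255):
  after byte 0 (7E): sum1=126, sum2=126
  after byte 1 (E4): sum1=99, sum2=225
  after byte 2 (45): sum1=168, sum2=138
  after byte 3 (29): sum1=209, sum2=92
Checksum = sum2·256 + sum1 = 92·256 + 209 = 23761 = 0x5CD1.

5CD1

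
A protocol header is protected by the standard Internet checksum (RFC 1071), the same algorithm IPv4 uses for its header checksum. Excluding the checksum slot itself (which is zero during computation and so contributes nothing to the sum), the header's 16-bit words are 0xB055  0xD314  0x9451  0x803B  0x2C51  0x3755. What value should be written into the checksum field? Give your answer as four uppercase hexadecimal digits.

0462

One's-complement addition (fold any carry out of bit 15 back into bit 0):
  0xB055 + 0xD314 = 0x18369 → wrap carry → 0x836A
  0x836A + 0x9451 = 0x117BB → wrap carry → 0x17BC
  0x17BC + 0x803B = 0x097F7
  0x97F7 + 0x2C51 = 0x0C448
  0xC448 + 0x3755 = 0x0FB9D
One's-complement sum = 0xFB9D.
Checksum = ~0xFB9D & 0xFFFF = 0x0462.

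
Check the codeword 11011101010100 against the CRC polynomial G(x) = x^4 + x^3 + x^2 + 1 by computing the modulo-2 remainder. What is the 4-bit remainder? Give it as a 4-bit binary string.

0000

Modulo-2 division of 11011101010100 by 11101:
  pos 0: 11011 XOR 11101 = 00110
  pos 2: 11010 XOR 11101 = 00111
  pos 4: 11110 XOR 11101 = 00011
  pos 7: 11101 XOR 11101 = 00000
Remainder = 0000 (zero — the frame passes the CRC check).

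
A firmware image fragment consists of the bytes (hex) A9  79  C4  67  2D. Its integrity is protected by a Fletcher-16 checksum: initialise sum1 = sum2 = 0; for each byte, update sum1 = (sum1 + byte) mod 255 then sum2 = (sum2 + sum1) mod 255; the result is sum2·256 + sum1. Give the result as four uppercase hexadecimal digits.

Running sums (mod 255):
  after byte 0 (A9): sum1=169, sum2=169
  after byte 1 (79): sum1=35, sum2=204
  after byte 2 (C4): sum1=231, sum2=180
  after byte 3 (67): sum1=79, sum2=4
  after byte 4 (2D): sum1=124, sum2=128
Checksum = sum2·256 + sum1 = 128·256 + 124 = 32892 = 0x807C.

807C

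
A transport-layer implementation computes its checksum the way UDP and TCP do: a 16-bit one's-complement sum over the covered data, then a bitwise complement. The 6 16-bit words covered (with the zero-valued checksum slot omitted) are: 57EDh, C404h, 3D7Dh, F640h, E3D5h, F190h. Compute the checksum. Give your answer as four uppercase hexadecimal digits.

DAE8

One's-complement addition (fold any carry out of bit 15 back into bit 0):
  0x57ED + 0xC404 = 0x11BF1 → wrap carry → 0x1BF2
  0x1BF2 + 0x3D7D = 0x0596F
  0x596F + 0xF640 = 0x14FAF → wrap carry → 0x4FB0
  0x4FB0 + 0xE3D5 = 0x13385 → wrap carry → 0x3386
  0x3386 + 0xF190 = 0x12516 → wrap carry → 0x2517
One's-complement sum = 0x2517.
Checksum = ~0x2517 & 0xFFFF = 0xDAE8.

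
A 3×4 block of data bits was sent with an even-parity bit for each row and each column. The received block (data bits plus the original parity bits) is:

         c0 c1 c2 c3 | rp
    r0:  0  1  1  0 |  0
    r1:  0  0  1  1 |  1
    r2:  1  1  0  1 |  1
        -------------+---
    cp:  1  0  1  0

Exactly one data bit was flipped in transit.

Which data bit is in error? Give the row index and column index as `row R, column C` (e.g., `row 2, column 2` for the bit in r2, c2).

row 1, column 2

Recompute each row's even parity and compare to rp:
  r0: data parity 0, sent rp 0 → ok
  r1: data parity 0, sent rp 1 → mismatch
  r2: data parity 1, sent rp 1 → ok
Recompute each column's even parity and compare to cp:
  c0: data parity 1, sent cp 1 → ok
  c1: data parity 0, sent cp 0 → ok
  c2: data parity 0, sent cp 1 → mismatch
  c3: data parity 0, sent cp 0 → ok
Exactly one row (r1) and one column (c2) fail → the flipped bit is at their intersection.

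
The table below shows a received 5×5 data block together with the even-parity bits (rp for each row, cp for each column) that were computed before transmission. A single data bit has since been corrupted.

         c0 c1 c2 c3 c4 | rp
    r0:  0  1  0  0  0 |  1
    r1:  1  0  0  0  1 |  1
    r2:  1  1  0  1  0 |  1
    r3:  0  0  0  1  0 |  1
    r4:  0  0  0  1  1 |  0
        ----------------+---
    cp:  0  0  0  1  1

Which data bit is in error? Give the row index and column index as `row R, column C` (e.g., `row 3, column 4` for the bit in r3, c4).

Recompute each row's even parity and compare to rp:
  r0: data parity 1, sent rp 1 → ok
  r1: data parity 0, sent rp 1 → mismatch
  r2: data parity 1, sent rp 1 → ok
  r3: data parity 1, sent rp 1 → ok
  r4: data parity 0, sent rp 0 → ok
Recompute each column's even parity and compare to cp:
  c0: data parity 0, sent cp 0 → ok
  c1: data parity 0, sent cp 0 → ok
  c2: data parity 0, sent cp 0 → ok
  c3: data parity 1, sent cp 1 → ok
  c4: data parity 0, sent cp 1 → mismatch
Exactly one row (r1) and one column (c4) fail → the flipped bit is at their intersection.

row 1, column 4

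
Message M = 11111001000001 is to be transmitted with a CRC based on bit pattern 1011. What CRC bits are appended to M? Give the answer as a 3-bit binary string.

010

Append 3 zeros: 11111001000001000. Divide by 1011 (XOR where the leading bit is 1):
  pos 0: 1111 XOR 1011 = 0100
  pos 1: 1001 XOR 1011 = 0010
  pos 3: 1000 XOR 1011 = 0011
  pos 5: 1110 XOR 1011 = 0101
  pos 6: 1010 XOR 1011 = 0001
  pos 9: 1000 XOR 1011 = 0011
  pos 11: 1110 XOR 1011 = 0101
  pos 12: 1010 XOR 1011 = 0001
Remainder (last 3 bits) = 010. This is the CRC / FCS.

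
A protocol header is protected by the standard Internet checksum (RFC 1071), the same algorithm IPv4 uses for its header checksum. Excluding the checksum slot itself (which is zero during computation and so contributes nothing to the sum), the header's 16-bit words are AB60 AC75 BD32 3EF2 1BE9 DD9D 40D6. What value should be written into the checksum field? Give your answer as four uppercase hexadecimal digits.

71A7

One's-complement addition (fold any carry out of bit 15 back into bit 0):
  0xAB60 + 0xAC75 = 0x157D5 → wrap carry → 0x57D6
  0x57D6 + 0xBD32 = 0x11508 → wrap carry → 0x1509
  0x1509 + 0x3EF2 = 0x053FB
  0x53FB + 0x1BE9 = 0x06FE4
  0x6FE4 + 0xDD9D = 0x14D81 → wrap carry → 0x4D82
  0x4D82 + 0x40D6 = 0x08E58
One's-complement sum = 0x8E58.
Checksum = ~0x8E58 & 0xFFFF = 0x71A7.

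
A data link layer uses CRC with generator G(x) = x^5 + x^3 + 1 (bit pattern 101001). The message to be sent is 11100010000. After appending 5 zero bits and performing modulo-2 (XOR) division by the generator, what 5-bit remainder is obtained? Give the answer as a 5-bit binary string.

01101

Append 5 zeros: 1110001000000000. Divide by 101001 (XOR where the leading bit is 1):
  pos 0: 111000 XOR 101001 = 010001
  pos 1: 100011 XOR 101001 = 001010
  pos 3: 101000 XOR 101001 = 000001
  pos 8: 100000 XOR 101001 = 001001
  pos 10: 100100 XOR 101001 = 001101
Remainder (last 5 bits) = 01101. This is the CRC / FCS.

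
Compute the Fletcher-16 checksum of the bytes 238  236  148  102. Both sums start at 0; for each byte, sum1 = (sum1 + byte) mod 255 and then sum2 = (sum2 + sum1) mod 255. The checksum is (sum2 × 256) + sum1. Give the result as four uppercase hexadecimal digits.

12D6

Running sums (mod 255):
  after byte 0 (238): sum1=238, sum2=238
  after byte 1 (236): sum1=219, sum2=202
  after byte 2 (148): sum1=112, sum2=59
  after byte 3 (102): sum1=214, sum2=18
Checksum = sum2·256 + sum1 = 18·256 + 214 = 4822 = 0x12D6.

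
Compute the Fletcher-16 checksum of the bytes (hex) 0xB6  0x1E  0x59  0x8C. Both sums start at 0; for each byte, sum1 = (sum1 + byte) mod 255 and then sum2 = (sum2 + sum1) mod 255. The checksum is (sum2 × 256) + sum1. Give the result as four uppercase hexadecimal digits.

74BA

Running sums (mod 255):
  after byte 0 (0xB6): sum1=182, sum2=182
  after byte 1 (0x1E): sum1=212, sum2=139
  after byte 2 (0x59): sum1=46, sum2=185
  after byte 3 (0x8C): sum1=186, sum2=116
Checksum = sum2·256 + sum1 = 116·256 + 186 = 29882 = 0x74BA.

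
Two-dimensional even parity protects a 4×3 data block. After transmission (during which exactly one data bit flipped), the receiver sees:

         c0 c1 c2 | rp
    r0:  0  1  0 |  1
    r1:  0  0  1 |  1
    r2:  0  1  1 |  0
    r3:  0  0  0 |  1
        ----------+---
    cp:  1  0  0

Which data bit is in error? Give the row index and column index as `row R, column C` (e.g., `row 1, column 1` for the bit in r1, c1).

Recompute each row's even parity and compare to rp:
  r0: data parity 1, sent rp 1 → ok
  r1: data parity 1, sent rp 1 → ok
  r2: data parity 0, sent rp 0 → ok
  r3: data parity 0, sent rp 1 → mismatch
Recompute each column's even parity and compare to cp:
  c0: data parity 0, sent cp 1 → mismatch
  c1: data parity 0, sent cp 0 → ok
  c2: data parity 0, sent cp 0 → ok
Exactly one row (r3) and one column (c0) fail → the flipped bit is at their intersection.

row 3, column 0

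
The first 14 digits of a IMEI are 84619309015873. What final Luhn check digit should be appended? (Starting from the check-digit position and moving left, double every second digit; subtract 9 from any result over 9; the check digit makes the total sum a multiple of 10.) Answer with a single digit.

5

Partial digits right→left: 3 7 8 5 1 0 9 0 3 9 1 6 4 8
Double every second digit counting from the check-digit position (so the 1st, 3rd, 5th, ... of the partial from the right).
  doubled (with −9 where >9): 6 7 2 9 6 2 8 → sum 40
  kept as-is: 7 5 0 0 9 6 8 → sum 35
Total = 40 + 35 = 75.
Check digit = (10 − (75 mod 10)) mod 10 = 5.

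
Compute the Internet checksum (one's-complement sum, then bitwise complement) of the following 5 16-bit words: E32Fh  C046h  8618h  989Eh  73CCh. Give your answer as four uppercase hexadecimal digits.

One's-complement addition (fold any carry out of bit 15 back into bit 0):
  0xE32F + 0xC046 = 0x1A375 → wrap carry → 0xA376
  0xA376 + 0x8618 = 0x1298E → wrap carry → 0x298F
  0x298F + 0x989E = 0x0C22D
  0xC22D + 0x73CC = 0x135F9 → wrap carry → 0x35FA
One's-complement sum = 0x35FA.
Checksum = ~0x35FA & 0xFFFF = 0xCA05.

CA05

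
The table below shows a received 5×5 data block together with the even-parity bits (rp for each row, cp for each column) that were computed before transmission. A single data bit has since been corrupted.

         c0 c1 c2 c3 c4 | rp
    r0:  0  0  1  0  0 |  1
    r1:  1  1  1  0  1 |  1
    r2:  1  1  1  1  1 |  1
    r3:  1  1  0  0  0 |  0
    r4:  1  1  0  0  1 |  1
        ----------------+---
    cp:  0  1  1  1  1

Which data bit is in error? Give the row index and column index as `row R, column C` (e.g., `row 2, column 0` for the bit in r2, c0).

row 1, column 1

Recompute each row's even parity and compare to rp:
  r0: data parity 1, sent rp 1 → ok
  r1: data parity 0, sent rp 1 → mismatch
  r2: data parity 1, sent rp 1 → ok
  r3: data parity 0, sent rp 0 → ok
  r4: data parity 1, sent rp 1 → ok
Recompute each column's even parity and compare to cp:
  c0: data parity 0, sent cp 0 → ok
  c1: data parity 0, sent cp 1 → mismatch
  c2: data parity 1, sent cp 1 → ok
  c3: data parity 1, sent cp 1 → ok
  c4: data parity 1, sent cp 1 → ok
Exactly one row (r1) and one column (c1) fail → the flipped bit is at their intersection.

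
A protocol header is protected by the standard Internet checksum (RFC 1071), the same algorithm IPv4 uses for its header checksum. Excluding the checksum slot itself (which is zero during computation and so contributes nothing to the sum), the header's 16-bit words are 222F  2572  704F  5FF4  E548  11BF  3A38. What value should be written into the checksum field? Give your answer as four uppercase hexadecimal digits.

One's-complement addition (fold any carry out of bit 15 back into bit 0):
  0x222F + 0x2572 = 0x047A1
  0x47A1 + 0x704F = 0x0B7F0
  0xB7F0 + 0x5FF4 = 0x117E4 → wrap carry → 0x17E5
  0x17E5 + 0xE548 = 0x0FD2D
  0xFD2D + 0x11BF = 0x10EEC → wrap carry → 0x0EED
  0x0EED + 0x3A38 = 0x04925
One's-complement sum = 0x4925.
Checksum = ~0x4925 & 0xFFFF = 0xB6DA.

B6DA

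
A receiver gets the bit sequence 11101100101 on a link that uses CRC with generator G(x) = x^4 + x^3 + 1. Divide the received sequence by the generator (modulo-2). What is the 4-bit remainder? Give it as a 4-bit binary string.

Modulo-2 division of 11101100101 by 11001:
  pos 0: 11101 XOR 11001 = 00100
  pos 2: 10010 XOR 11001 = 01011
  pos 3: 10110 XOR 11001 = 01111
  pos 4: 11111 XOR 11001 = 00110
  pos 6: 11001 XOR 11001 = 00000
Remainder = 0000 (zero — the frame passes the CRC check).

0000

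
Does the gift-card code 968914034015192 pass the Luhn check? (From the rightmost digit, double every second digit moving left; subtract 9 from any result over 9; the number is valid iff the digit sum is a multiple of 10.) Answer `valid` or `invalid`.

From the right, keep odd positions and double even positions (subtract 9 from any doubled value over 9):
  doubled (positions 2,4,...): 9 1 0 6 8 9 3 → sum 36
  kept (positions 1,3,...): 2 1 1 4 0 1 8 9 → sum 26
Total = 62.
62 mod 10 = 2, so the number is invalid.

invalid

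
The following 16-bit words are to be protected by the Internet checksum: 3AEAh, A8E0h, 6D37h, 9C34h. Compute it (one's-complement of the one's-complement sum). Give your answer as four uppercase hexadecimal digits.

12C9

One's-complement addition (fold any carry out of bit 15 back into bit 0):
  0x3AEA + 0xA8E0 = 0x0E3CA
  0xE3CA + 0x6D37 = 0x15101 → wrap carry → 0x5102
  0x5102 + 0x9C34 = 0x0ED36
One's-complement sum = 0xED36.
Checksum = ~0xED36 & 0xFFFF = 0x12C9.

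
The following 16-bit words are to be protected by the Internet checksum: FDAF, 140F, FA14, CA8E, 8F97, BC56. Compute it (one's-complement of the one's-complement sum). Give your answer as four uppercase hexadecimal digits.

DDAE

One's-complement addition (fold any carry out of bit 15 back into bit 0):
  0xFDAF + 0x140F = 0x111BE → wrap carry → 0x11BF
  0x11BF + 0xFA14 = 0x10BD3 → wrap carry → 0x0BD4
  0x0BD4 + 0xCA8E = 0x0D662
  0xD662 + 0x8F97 = 0x165F9 → wrap carry → 0x65FA
  0x65FA + 0xBC56 = 0x12250 → wrap carry → 0x2251
One's-complement sum = 0x2251.
Checksum = ~0x2251 & 0xFFFF = 0xDDAE.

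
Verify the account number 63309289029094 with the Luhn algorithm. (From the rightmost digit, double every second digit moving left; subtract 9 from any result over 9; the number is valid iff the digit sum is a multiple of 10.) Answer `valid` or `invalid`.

From the right, keep odd positions and double even positions (subtract 9 from any doubled value over 9):
  doubled (positions 2,4,...): 9 9 0 7 9 6 3 → sum 43
  kept (positions 1,3,...): 4 0 2 9 2 0 3 → sum 20
Total = 63.
63 mod 10 = 3, so the number is invalid.

invalid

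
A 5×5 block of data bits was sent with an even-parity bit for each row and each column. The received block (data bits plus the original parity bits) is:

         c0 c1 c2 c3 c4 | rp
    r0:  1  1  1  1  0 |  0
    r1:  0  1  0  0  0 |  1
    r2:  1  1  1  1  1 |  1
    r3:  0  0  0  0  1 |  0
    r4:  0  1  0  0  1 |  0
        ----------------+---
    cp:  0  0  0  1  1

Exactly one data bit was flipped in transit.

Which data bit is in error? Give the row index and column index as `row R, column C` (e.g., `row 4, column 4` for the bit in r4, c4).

row 3, column 3

Recompute each row's even parity and compare to rp:
  r0: data parity 0, sent rp 0 → ok
  r1: data parity 1, sent rp 1 → ok
  r2: data parity 1, sent rp 1 → ok
  r3: data parity 1, sent rp 0 → mismatch
  r4: data parity 0, sent rp 0 → ok
Recompute each column's even parity and compare to cp:
  c0: data parity 0, sent cp 0 → ok
  c1: data parity 0, sent cp 0 → ok
  c2: data parity 0, sent cp 0 → ok
  c3: data parity 0, sent cp 1 → mismatch
  c4: data parity 1, sent cp 1 → ok
Exactly one row (r3) and one column (c3) fail → the flipped bit is at their intersection.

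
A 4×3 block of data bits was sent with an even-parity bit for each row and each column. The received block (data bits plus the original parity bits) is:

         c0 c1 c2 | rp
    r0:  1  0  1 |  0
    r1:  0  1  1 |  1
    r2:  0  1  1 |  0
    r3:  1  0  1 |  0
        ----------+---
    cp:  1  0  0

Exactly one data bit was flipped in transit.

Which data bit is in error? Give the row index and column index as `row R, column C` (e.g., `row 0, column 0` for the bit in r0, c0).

row 1, column 0

Recompute each row's even parity and compare to rp:
  r0: data parity 0, sent rp 0 → ok
  r1: data parity 0, sent rp 1 → mismatch
  r2: data parity 0, sent rp 0 → ok
  r3: data parity 0, sent rp 0 → ok
Recompute each column's even parity and compare to cp:
  c0: data parity 0, sent cp 1 → mismatch
  c1: data parity 0, sent cp 0 → ok
  c2: data parity 0, sent cp 0 → ok
Exactly one row (r1) and one column (c0) fail → the flipped bit is at their intersection.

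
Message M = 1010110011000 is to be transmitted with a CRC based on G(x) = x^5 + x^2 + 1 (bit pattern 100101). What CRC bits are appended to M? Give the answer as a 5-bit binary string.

01001

Append 5 zeros: 101011001100000000. Divide by 100101 (XOR where the leading bit is 1):
  pos 0: 101011 XOR 100101 = 001110
  pos 2: 111000 XOR 100101 = 011101
  pos 3: 111011 XOR 100101 = 011110
  pos 4: 111101 XOR 100101 = 011000
  pos 5: 110000 XOR 100101 = 010101
  pos 6: 101010 XOR 100101 = 001111
  pos 8: 111100 XOR 100101 = 011001
  pos 9: 110010 XOR 100101 = 010111
  pos 10: 101110 XOR 100101 = 001011
  pos 12: 101100 XOR 100101 = 001001
Remainder (last 5 bits) = 01001. This is the CRC / FCS.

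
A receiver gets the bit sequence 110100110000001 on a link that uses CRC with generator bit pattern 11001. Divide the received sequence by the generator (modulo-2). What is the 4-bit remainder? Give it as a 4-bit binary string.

1111

Modulo-2 division of 110100110000001 by 11001:
  pos 0: 11010 XOR 11001 = 00011
  pos 3: 11011 XOR 11001 = 00010
  pos 6: 10000 XOR 11001 = 01001
  pos 7: 10010 XOR 11001 = 01011
  pos 8: 10110 XOR 11001 = 01111
  pos 9: 11110 XOR 11001 = 00111
Remainder = 1111 (nonzero — an error is detected).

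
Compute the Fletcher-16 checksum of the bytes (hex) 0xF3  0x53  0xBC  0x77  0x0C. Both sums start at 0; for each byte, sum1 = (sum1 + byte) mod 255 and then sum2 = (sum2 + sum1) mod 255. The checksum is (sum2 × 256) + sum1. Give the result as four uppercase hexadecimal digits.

Running sums (mod 255):
  after byte 0 (0xF3): sum1=243, sum2=243
  after byte 1 (0x53): sum1=71, sum2=59
  after byte 2 (0xBC): sum1=4, sum2=63
  after byte 3 (0x77): sum1=123, sum2=186
  after byte 4 (0x0C): sum1=135, sum2=66
Checksum = sum2·256 + sum1 = 66·256 + 135 = 17031 = 0x4287.

4287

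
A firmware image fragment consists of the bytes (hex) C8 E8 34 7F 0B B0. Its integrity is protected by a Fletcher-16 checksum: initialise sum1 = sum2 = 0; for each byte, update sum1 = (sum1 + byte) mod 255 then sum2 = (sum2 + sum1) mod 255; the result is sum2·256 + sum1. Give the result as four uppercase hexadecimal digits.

Running sums (mod 255):
  after byte 0 (C8): sum1=200, sum2=200
  after byte 1 (E8): sum1=177, sum2=122
  after byte 2 (34): sum1=229, sum2=96
  after byte 3 (7F): sum1=101, sum2=197
  after byte 4 (0B): sum1=112, sum2=54
  after byte 5 (B0): sum1=33, sum2=87
Checksum = sum2·256 + sum1 = 87·256 + 33 = 22305 = 0x5721.

5721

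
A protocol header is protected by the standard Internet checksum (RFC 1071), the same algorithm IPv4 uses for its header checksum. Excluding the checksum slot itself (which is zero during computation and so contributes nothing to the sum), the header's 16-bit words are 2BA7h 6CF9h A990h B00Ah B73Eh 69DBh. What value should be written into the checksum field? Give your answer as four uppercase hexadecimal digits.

One's-complement addition (fold any carry out of bit 15 back into bit 0):
  0x2BA7 + 0x6CF9 = 0x098A0
  0x98A0 + 0xA990 = 0x14230 → wrap carry → 0x4231
  0x4231 + 0xB00A = 0x0F23B
  0xF23B + 0xB73E = 0x1A979 → wrap carry → 0xA97A
  0xA97A + 0x69DB = 0x11355 → wrap carry → 0x1356
One's-complement sum = 0x1356.
Checksum = ~0x1356 & 0xFFFF = 0xECA9.

ECA9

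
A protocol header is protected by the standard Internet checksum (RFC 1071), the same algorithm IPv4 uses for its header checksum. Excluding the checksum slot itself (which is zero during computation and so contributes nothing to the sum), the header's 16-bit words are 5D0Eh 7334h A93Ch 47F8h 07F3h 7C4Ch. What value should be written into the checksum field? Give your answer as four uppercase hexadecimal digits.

One's-complement addition (fold any carry out of bit 15 back into bit 0):
  0x5D0E + 0x7334 = 0x0D042
  0xD042 + 0xA93C = 0x1797E → wrap carry → 0x797F
  0x797F + 0x47F8 = 0x0C177
  0xC177 + 0x07F3 = 0x0C96A
  0xC96A + 0x7C4C = 0x145B6 → wrap carry → 0x45B7
One's-complement sum = 0x45B7.
Checksum = ~0x45B7 & 0xFFFF = 0xBA48.

BA48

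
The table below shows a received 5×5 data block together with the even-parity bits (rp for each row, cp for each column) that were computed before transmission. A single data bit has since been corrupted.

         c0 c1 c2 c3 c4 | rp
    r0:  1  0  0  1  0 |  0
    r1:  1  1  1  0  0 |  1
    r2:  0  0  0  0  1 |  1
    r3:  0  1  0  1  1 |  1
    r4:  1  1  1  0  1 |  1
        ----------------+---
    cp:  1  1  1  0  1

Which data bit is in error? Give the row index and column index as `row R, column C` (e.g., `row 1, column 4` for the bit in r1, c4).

row 4, column 2

Recompute each row's even parity and compare to rp:
  r0: data parity 0, sent rp 0 → ok
  r1: data parity 1, sent rp 1 → ok
  r2: data parity 1, sent rp 1 → ok
  r3: data parity 1, sent rp 1 → ok
  r4: data parity 0, sent rp 1 → mismatch
Recompute each column's even parity and compare to cp:
  c0: data parity 1, sent cp 1 → ok
  c1: data parity 1, sent cp 1 → ok
  c2: data parity 0, sent cp 1 → mismatch
  c3: data parity 0, sent cp 0 → ok
  c4: data parity 1, sent cp 1 → ok
Exactly one row (r4) and one column (c2) fail → the flipped bit is at their intersection.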